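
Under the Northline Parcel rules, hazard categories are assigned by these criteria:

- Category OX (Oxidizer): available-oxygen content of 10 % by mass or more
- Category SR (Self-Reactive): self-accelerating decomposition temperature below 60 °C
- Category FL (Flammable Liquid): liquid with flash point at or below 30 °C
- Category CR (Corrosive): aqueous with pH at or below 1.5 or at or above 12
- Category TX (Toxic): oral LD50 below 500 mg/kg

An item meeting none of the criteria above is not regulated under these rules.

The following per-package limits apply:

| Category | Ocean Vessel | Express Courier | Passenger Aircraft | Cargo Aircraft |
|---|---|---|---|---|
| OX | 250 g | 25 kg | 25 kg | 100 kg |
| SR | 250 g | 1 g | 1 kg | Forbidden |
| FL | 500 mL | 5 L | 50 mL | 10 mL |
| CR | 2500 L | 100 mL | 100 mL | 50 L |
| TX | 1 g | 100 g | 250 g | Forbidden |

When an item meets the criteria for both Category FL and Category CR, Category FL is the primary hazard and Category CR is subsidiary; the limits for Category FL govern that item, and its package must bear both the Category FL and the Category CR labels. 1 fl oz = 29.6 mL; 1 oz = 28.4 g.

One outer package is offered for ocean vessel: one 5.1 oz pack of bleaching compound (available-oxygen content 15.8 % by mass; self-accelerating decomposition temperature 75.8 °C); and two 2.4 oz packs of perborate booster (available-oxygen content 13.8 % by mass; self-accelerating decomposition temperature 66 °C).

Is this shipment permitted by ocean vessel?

The bleaching compound has available-oxygen content 15.8 % by mass, which is ≥ 10 % by mass, so it is Category OX (Oxidizer).
With available-oxygen content 13.8 % by mass (≥ 10 % by mass), the perborate booster falls in Category OX.
Category OX net quantity: (one 5.1 oz pack = 144.84 g) + (two 2.4 oz packs = 136.32 g) = 281.16 g.
281.16 g > 250 g (ocean vessel limit, Category OX) — over the limit.

No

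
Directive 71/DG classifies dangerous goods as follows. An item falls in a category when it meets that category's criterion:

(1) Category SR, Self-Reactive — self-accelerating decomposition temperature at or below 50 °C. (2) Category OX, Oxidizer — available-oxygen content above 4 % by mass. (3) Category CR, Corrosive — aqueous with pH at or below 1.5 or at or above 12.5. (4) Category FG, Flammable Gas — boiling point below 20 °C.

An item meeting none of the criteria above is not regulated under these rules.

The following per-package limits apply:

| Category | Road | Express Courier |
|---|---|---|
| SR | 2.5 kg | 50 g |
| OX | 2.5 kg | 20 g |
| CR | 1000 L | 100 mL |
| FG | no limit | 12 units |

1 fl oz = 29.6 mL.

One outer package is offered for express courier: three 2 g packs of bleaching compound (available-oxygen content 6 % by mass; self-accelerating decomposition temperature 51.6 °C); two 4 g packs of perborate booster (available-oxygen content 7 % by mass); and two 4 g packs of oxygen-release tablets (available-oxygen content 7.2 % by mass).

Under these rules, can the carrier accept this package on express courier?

Available-oxygen content 6 % by mass meets the Category OX criterion (Oxidizer), so the bleaching compound is Category OX.
The perborate booster has available-oxygen content 7 % by mass, which is > 4 % by mass, so it is Category OX (Oxidizer).
Oxygen-release tablets: available-oxygen content 7.2 % by mass > 4 % by mass → Category OX (Oxidizer).
Category OX net quantity: (three 2 g packs = 6 g) + (two 4 g packs = 8 g) + (two 4 g packs = 8 g) = 22 g.
That exceeds the Category OX express courier limit of 20 g.

No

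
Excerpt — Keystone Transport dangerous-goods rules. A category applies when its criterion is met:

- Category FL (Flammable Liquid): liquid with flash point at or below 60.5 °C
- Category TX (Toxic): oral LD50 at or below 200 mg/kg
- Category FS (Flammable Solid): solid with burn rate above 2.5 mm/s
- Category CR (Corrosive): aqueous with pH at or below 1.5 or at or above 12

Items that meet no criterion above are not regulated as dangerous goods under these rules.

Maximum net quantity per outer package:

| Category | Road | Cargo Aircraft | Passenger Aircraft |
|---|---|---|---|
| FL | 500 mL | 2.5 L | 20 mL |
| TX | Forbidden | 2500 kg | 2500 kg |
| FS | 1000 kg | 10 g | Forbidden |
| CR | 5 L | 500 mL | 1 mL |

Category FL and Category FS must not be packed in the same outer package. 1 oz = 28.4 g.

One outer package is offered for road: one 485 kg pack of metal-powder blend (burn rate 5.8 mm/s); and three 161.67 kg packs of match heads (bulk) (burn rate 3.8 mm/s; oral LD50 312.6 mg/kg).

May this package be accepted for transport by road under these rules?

The metal-powder blend has burn rate 5.8 mm/s, which is > 2.5 mm/s, so it is Category FS (Flammable Solid).
The match heads (bulk) have burn rate 3.8 mm/s, which is > 2.5 mm/s, so they are Category FS (Flammable Solid).
Total Category FS: 485 kg + (three 161.67 kg packs = 485.01 kg) = 970.01 kg.
970.01 kg ≤ 1000 kg (road limit, Category FS) — within limit.

Yes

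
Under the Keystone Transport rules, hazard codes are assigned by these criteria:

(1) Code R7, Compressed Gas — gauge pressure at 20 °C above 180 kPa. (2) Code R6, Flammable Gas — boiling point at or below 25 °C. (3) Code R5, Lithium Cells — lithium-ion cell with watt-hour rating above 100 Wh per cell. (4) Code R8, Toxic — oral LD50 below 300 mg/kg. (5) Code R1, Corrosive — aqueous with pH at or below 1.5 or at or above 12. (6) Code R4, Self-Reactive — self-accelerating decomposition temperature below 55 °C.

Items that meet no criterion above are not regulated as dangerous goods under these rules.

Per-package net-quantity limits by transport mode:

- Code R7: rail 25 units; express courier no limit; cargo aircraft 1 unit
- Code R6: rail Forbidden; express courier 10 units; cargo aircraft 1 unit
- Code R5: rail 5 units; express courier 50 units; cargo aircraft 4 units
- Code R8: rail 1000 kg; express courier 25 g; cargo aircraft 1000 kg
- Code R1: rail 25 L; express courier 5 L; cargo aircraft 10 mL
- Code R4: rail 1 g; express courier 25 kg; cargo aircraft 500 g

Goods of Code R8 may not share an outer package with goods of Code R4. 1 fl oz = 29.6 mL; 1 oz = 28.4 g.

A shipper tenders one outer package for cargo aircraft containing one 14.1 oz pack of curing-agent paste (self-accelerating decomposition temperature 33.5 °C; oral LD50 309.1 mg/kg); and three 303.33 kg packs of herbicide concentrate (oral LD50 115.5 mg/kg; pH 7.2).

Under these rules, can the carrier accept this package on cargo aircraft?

No

Curing-agent paste: self-accelerating decomposition temperature 33.5 °C < 55 °C → Code R4 (Self-Reactive).
Oral LD50 115.5 mg/kg meets the Code R8 criterion (Toxic), so the herbicide concentrate is Code R8.
Code R8 quantity: three 303.33 kg packs = 909.99 kg.
909.99 kg ≤ 1000 kg (cargo aircraft limit, Code R8) — within limit.
Code R4 quantity: one 14.1 oz pack = 400.44 g.
400.44 g is within the cargo aircraft limit of 500 g for Code R4.
Code R8 and Code R4 may not share an outer package.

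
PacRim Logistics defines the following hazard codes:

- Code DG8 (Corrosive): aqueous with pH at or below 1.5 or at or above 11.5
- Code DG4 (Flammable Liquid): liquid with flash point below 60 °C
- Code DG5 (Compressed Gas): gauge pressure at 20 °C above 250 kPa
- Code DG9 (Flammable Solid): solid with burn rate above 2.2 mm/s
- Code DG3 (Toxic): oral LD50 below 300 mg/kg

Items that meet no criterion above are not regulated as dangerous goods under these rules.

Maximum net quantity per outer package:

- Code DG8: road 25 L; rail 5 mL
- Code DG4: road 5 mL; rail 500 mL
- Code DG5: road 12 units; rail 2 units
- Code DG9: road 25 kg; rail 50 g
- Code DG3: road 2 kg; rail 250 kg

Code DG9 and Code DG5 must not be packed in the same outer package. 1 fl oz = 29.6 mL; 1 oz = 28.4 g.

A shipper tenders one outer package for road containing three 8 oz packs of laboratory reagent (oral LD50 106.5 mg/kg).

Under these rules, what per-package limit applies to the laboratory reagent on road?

2 kg

The laboratory reagent has oral LD50 106.5 mg/kg, which is < 300 mg/kg, so it is Code DG3 (Toxic).
The road limit for Code DG3 is 2 kg.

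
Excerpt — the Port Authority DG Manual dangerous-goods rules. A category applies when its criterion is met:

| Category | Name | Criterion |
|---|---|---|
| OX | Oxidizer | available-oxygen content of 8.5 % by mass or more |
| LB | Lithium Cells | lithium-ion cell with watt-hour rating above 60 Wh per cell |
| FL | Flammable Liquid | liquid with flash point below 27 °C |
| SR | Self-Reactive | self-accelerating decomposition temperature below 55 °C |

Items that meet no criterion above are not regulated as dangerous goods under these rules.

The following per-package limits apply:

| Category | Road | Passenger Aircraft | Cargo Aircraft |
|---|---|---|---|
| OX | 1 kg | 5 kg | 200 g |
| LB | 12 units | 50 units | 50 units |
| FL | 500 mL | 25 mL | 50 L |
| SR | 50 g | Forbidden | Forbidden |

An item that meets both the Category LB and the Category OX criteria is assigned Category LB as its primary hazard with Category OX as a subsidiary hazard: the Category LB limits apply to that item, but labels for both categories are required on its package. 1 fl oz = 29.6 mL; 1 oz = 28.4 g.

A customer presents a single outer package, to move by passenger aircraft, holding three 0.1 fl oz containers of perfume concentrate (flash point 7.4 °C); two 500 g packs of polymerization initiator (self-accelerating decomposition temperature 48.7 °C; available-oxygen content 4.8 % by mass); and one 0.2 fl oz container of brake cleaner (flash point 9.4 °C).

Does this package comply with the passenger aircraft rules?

Perfume concentrate: flash point 7.4 °C < 27 °C → Category FL (Flammable Liquid).
Self-accelerating decomposition temperature 48.7 °C meets the Category SR criterion (Self-Reactive), so the polymerization initiator is Category SR.
Brake cleaner: flash point 9.4 °C < 27 °C → Category FL (Flammable Liquid).
Total Category FL: (three 0.1 fl oz containers = 8.88 mL) + (one 0.2 fl oz container = 5.92 mL) = 14.8 mL.
14.8 mL ≤ 25 mL (passenger aircraft limit, Category FL) — within limit.
Category SR quantity: two 500 g packs = 1 kg.
Category SR is Forbidden by passenger aircraft.

No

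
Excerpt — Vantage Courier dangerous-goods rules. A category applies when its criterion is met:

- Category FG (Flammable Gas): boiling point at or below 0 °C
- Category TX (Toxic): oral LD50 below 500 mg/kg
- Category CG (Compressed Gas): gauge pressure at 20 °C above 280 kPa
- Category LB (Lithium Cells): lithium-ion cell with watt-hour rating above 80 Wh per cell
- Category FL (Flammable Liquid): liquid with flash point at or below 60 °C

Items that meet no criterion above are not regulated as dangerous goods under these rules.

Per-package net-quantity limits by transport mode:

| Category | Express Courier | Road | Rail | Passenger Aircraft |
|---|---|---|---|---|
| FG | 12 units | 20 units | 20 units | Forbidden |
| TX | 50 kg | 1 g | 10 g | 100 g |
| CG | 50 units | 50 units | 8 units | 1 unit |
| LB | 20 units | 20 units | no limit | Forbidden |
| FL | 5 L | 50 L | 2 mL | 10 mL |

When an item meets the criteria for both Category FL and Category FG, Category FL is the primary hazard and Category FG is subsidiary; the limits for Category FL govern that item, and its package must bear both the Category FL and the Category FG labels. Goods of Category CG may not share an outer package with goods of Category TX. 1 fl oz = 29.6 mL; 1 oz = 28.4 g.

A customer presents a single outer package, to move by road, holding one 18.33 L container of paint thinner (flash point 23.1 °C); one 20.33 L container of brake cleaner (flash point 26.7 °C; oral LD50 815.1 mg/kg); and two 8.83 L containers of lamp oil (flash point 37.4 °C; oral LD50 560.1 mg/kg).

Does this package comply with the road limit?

With flash point 23.1 °C (≤ 60 °C), the paint thinner falls in Category FL.
Brake cleaner: flash point 26.7 °C ≤ 60 °C → Category FL (Flammable Liquid).
Flash point 37.4 °C meets the Category FL criterion (Flammable Liquid), so the lamp oil is Category FL.
Category FL net quantity: 18.33 L + 20.33 L + (two 8.83 L containers = 17.66 L) = 56.32 L.
56.32 L > 50 L (road limit, Category FL) — over the limit.

No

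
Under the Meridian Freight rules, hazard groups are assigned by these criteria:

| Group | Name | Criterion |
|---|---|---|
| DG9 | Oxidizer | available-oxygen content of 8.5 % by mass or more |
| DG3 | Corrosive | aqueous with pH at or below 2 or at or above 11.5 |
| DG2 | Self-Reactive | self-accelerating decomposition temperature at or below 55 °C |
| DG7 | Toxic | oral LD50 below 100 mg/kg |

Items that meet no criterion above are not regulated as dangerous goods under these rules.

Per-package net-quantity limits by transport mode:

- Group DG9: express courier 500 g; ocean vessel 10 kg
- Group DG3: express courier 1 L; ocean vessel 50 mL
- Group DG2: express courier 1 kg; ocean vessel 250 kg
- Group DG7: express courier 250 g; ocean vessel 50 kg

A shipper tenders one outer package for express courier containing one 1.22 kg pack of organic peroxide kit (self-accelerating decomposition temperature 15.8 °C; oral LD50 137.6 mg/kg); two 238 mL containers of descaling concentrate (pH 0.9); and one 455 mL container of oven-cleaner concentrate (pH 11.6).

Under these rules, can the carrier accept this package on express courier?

No

Self-accelerating decomposition temperature 15.8 °C meets the Group DG2 criterion (Self-Reactive), so the organic peroxide kit is Group DG2.
pH 0.9 meets the Group DG3 criterion (Corrosive), so the descaling concentrate is Group DG3.
pH 11.6 meets the Group DG3 criterion (Corrosive), so the oven-cleaner concentrate is Group DG3.
Group DG3 net quantity: (two 238 mL containers = 476 mL) + 455 mL = 931 mL.
That is within the Group DG3 express courier limit of 1 L.
Group DG2 quantity: 1.22 kg.
That exceeds the Group DG2 express courier limit of 1 kg.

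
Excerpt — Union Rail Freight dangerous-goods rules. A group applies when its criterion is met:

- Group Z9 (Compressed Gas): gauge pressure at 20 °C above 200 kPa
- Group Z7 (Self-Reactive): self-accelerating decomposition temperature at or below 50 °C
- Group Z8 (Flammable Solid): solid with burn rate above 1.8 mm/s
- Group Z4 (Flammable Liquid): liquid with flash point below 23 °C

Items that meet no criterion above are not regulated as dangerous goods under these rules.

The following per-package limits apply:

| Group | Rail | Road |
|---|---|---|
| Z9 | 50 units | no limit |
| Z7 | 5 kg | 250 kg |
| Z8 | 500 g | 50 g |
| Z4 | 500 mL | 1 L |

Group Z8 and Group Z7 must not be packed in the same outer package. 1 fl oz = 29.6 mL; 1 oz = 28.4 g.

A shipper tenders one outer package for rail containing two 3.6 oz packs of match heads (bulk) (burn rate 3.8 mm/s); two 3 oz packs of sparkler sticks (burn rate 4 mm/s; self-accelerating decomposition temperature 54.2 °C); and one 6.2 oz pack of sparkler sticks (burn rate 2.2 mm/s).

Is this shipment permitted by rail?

No

Match heads (bulk): burn rate 3.8 mm/s > 1.8 mm/s → Group Z8 (Flammable Solid).
Burn rate 4 mm/s meets the Group Z8 criterion (Flammable Solid), so the sparkler sticks are Group Z8.
With burn rate 2.2 mm/s (> 1.8 mm/s), the sparkler sticks fall in Group Z8.
Total Group Z8: (two 3.6 oz packs = 204.48 g) + (two 3 oz packs = 170.4 g) + (one 6.2 oz pack = 176.08 g) = 550.96 g.
That exceeds the Group Z8 rail limit of 500 g.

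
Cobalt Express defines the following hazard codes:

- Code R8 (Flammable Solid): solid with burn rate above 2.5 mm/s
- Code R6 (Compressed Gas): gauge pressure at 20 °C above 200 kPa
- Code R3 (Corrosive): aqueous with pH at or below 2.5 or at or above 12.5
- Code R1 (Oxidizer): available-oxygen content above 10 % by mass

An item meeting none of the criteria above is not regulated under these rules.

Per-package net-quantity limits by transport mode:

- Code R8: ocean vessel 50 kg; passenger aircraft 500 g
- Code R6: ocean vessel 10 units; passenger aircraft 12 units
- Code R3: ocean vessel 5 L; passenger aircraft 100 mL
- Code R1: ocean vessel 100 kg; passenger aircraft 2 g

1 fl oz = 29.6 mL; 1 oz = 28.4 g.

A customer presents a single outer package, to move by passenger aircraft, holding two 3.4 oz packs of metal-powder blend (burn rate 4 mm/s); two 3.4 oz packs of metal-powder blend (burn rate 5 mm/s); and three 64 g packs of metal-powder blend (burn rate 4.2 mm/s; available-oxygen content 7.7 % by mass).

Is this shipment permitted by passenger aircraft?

No

The metal-powder blend has burn rate 4 mm/s, which is > 2.5 mm/s, so it is Code R8 (Flammable Solid).
Metal-powder blend: burn rate 5 mm/s > 2.5 mm/s → Code R8 (Flammable Solid).
With burn rate 4.2 mm/s (> 2.5 mm/s), the metal-powder blend falls in Code R8.
Total Code R8: (two 3.4 oz packs = 193.12 g) + (two 3.4 oz packs = 193.12 g) + (three 64 g packs = 192 g) = 578.24 g.
578.24 g > 500 g (passenger aircraft limit, Code R8) — over the limit.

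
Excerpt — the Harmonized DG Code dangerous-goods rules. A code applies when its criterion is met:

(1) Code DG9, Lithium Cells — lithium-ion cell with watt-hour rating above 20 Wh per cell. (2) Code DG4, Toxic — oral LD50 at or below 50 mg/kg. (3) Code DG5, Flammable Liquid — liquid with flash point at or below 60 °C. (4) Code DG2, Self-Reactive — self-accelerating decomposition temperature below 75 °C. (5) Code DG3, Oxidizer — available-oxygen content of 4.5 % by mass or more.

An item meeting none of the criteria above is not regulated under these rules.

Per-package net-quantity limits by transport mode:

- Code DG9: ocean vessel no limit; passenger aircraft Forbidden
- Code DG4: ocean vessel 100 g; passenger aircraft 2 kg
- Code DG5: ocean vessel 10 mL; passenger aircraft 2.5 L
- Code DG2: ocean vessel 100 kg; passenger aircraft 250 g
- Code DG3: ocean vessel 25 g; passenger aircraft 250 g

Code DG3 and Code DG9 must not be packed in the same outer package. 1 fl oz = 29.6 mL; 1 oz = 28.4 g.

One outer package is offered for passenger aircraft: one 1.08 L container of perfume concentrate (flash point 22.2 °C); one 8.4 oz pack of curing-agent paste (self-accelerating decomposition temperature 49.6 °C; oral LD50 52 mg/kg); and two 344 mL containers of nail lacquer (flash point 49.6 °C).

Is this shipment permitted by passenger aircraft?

Yes

Perfume concentrate: flash point 22.2 °C ≤ 60 °C → Code DG5 (Flammable Liquid).
The curing-agent paste has self-accelerating decomposition temperature 49.6 °C, which is < 75 °C, so it is Code DG2 (Self-Reactive).
The nail lacquer has flash point 49.6 °C, which is ≤ 60 °C, so it is Code DG5 (Flammable Liquid).
Code DG2 quantity: one 8.4 oz pack = 238.56 g.
That is within the Code DG2 passenger aircraft limit of 250 g.
Code DG5 net quantity: 1.08 L + (two 344 mL containers = 688 mL) = 1.768 L.
That is within the Code DG5 passenger aircraft limit of 2.5 L.
The segregation rule (Code DG3 with Code DG9) does not apply to Code DG2 with Code DG5.
Every hazard code is within its passenger aircraft limit and no segregation rule is violated.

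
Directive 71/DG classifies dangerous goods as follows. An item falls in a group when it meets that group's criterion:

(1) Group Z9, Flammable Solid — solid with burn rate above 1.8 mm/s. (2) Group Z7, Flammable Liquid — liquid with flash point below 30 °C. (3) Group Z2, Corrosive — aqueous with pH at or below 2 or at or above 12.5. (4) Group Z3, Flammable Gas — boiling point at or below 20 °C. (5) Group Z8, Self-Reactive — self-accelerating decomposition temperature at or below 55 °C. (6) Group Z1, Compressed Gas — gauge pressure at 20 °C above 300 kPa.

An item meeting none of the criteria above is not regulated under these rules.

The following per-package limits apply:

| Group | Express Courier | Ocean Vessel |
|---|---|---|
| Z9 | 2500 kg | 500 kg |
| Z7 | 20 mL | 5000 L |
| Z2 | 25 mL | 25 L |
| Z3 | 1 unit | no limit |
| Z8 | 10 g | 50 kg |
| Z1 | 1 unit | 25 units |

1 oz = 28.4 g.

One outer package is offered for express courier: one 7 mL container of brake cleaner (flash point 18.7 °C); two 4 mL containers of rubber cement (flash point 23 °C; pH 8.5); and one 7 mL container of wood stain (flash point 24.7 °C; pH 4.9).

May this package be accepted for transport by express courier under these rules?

The brake cleaner has flash point 18.7 °C, which is < 30 °C, so it is Group Z7 (Flammable Liquid).
Rubber cement: flash point 23 °C < 30 °C → Group Z7 (Flammable Liquid).
Wood stain: flash point 24.7 °C < 30 °C → Group Z7 (Flammable Liquid).
Group Z7 net quantity: 7 mL + (two 4 mL containers = 8 mL) + 7 mL = 22 mL.
22 mL exceeds the express courier limit of 20 mL for Group Z7.

No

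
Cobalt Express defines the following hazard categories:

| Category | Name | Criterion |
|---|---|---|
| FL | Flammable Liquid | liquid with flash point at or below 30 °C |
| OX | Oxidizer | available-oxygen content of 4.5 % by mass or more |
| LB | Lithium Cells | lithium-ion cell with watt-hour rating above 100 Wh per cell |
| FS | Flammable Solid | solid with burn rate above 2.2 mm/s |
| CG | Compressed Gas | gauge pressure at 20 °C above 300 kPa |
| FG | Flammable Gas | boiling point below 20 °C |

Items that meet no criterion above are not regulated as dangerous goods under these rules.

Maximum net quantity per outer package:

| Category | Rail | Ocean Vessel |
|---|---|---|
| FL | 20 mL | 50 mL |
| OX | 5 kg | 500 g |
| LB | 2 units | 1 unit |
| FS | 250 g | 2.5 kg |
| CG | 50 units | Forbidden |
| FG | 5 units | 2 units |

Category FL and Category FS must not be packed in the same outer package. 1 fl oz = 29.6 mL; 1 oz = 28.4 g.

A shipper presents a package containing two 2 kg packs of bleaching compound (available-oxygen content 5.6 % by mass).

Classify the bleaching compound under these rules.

Category OX

Available-oxygen content 5.6 % by mass meets the Category OX criterion (Oxidizer), so the bleaching compound is Category OX.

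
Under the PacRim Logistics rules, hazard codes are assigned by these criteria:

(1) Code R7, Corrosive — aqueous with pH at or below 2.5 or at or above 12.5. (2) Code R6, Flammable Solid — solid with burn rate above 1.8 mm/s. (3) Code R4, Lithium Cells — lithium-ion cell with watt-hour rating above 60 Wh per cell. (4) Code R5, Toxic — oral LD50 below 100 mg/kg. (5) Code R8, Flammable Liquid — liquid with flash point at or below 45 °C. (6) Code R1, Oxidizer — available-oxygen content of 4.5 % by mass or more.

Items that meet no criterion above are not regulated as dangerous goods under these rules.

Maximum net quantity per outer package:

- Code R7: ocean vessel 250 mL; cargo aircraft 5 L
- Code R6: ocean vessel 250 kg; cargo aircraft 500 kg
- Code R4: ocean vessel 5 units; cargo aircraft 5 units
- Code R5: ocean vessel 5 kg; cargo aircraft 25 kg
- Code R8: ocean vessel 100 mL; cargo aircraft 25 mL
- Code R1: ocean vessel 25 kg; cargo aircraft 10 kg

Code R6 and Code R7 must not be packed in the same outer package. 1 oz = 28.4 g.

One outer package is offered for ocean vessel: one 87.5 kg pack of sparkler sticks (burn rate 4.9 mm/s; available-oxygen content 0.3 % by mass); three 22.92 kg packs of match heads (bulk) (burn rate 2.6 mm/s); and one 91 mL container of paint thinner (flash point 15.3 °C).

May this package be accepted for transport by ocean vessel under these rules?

Yes

Sparkler sticks: burn rate 4.9 mm/s > 1.8 mm/s → Code R6 (Flammable Solid).
Burn rate 2.6 mm/s meets the Code R6 criterion (Flammable Solid), so the match heads (bulk) are Code R6.
The paint thinner has flash point 15.3 °C, which is ≤ 45 °C, so it is Code R8 (Flammable Liquid).
Code R6 net quantity: 87.5 kg + (three 22.92 kg packs = 68.76 kg) = 156.26 kg.
156.26 kg ≤ 250 kg (ocean vessel limit, Code R6) — within limit.
Code R8 quantity: 91 mL.
That is within the Code R8 ocean vessel limit of 100 mL.
The segregation rule (Code R6 with Code R7) does not apply to Code R6 with Code R8.
Every hazard code is within its ocean vessel limit and no segregation rule is violated.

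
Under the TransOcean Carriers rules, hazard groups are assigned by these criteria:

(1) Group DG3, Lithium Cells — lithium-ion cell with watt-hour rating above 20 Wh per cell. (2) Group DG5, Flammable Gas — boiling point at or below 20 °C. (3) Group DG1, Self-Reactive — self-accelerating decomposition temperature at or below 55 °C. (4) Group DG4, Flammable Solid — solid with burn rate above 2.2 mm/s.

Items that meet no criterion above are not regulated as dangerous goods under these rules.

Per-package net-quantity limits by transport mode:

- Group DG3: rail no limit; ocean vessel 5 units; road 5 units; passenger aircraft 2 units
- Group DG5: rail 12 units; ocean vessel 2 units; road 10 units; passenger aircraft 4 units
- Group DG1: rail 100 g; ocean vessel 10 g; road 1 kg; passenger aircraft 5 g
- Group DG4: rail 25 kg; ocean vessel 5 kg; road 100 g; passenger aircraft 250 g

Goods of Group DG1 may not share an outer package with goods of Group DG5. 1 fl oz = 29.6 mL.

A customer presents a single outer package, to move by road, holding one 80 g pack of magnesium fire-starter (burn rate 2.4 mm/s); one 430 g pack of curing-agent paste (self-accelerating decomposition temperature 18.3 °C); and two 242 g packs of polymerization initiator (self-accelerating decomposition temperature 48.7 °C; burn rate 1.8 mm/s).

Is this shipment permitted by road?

Yes

The magnesium fire-starter has burn rate 2.4 mm/s, which is > 2.2 mm/s, so it is Group DG4 (Flammable Solid).
The curing-agent paste has self-accelerating decomposition temperature 18.3 °C, which is ≤ 55 °C, so it is Group DG1 (Self-Reactive).
Self-accelerating decomposition temperature 48.7 °C meets the Group DG1 criterion (Self-Reactive), so the polymerization initiator is Group DG1.
Group DG1 net quantity: 430 g + (two 242 g packs = 484 g) = 914 g.
That is within the Group DG1 road limit of 1 kg.
Group DG4 quantity: 80 g.
That is within the Group DG4 road limit of 100 g.
The segregation rule (Group DG1 with Group DG5) does not apply to Group DG1 with Group DG4.
Every hazard group is within its road limit and no segregation rule is violated.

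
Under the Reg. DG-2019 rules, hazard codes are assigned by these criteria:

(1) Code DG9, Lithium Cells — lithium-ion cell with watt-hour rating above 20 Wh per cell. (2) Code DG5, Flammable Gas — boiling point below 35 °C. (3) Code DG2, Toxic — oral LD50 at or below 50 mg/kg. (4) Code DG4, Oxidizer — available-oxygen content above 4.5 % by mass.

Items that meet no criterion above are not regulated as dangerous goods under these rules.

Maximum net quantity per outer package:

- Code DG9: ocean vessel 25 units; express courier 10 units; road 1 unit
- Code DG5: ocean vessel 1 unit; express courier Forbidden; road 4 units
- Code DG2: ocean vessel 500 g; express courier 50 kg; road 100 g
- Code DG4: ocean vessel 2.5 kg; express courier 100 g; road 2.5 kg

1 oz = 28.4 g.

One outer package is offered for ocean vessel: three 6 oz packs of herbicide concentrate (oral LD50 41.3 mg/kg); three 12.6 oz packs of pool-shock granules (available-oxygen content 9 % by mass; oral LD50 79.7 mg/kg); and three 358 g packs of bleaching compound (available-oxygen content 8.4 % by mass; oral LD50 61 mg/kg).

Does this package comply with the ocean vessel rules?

Herbicide concentrate: oral LD50 41.3 mg/kg ≤ 50 mg/kg → Code DG2 (Toxic).
Available-oxygen content 9 % by mass meets the Code DG4 criterion (Oxidizer), so the pool-shock granules are Code DG4.
The bleaching compound has available-oxygen content 8.4 % by mass, which is > 4.5 % by mass, so it is Code DG4 (Oxidizer).
Code DG2 quantity: three 6 oz packs = 511.2 g.
That exceeds the Code DG2 ocean vessel limit of 500 g.
Total Code DG4: (three 12.6 oz packs = 1073.52 g) + (three 358 g packs = 1.074 kg) = 2147.52 g.
2147.52 g is within the ocean vessel limit of 2.5 kg for Code DG4.

No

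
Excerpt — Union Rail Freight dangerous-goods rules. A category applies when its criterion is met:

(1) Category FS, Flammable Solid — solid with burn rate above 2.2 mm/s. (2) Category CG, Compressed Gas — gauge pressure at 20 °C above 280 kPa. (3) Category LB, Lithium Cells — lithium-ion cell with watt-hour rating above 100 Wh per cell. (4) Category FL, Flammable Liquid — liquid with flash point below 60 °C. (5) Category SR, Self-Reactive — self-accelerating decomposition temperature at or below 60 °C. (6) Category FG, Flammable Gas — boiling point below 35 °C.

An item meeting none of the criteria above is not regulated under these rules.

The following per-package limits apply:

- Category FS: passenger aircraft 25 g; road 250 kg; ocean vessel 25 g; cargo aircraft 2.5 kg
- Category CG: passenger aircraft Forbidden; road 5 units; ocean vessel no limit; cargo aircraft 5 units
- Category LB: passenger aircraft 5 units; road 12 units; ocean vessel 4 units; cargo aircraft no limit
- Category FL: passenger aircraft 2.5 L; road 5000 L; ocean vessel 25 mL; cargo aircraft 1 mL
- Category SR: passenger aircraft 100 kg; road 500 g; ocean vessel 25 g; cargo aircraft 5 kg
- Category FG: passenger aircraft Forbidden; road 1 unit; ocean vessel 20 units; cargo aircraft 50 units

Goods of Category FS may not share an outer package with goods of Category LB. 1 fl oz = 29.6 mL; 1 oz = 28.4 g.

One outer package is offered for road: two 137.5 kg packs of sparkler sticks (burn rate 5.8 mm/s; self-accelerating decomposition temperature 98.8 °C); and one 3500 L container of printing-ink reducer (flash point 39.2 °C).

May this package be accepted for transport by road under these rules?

No

With burn rate 5.8 mm/s (> 2.2 mm/s), the sparkler sticks fall in Category FS.
The printing-ink reducer has flash point 39.2 °C, which is < 60 °C, so it is Category FL (Flammable Liquid).
Category FL quantity: 3500 L.
3500 L ≤ 5000 L (road limit, Category FL) — within limit.
Category FS quantity: two 137.5 kg packs = 275 kg.
275 kg > 250 kg (road limit, Category FS) — over the limit.
The segregation rule (Category FS with Category LB) does not apply to Category FL with Category FS.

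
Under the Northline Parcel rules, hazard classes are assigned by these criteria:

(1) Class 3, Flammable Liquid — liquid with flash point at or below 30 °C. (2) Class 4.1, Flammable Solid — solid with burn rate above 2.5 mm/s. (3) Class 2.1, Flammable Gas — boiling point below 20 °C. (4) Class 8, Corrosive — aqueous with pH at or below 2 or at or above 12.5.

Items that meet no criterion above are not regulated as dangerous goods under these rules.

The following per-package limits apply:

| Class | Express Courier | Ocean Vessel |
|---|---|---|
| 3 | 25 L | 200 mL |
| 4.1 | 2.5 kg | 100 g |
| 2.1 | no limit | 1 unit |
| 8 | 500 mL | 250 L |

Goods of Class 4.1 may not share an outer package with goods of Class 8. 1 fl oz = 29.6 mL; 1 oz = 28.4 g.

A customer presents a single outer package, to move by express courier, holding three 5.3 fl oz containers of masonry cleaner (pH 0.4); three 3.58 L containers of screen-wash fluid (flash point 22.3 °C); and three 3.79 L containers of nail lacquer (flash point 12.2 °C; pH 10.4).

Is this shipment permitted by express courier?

Masonry cleaner: pH 0.4 ≤ 2 → Class 8 (Corrosive).
Screen-wash fluid: flash point 22.3 °C ≤ 30 °C → Class 3 (Flammable Liquid).
Flash point 12.2 °C meets the Class 3 criterion (Flammable Liquid), so the nail lacquer is Class 3.
Total Class 3: (three 3.58 L containers = 10.74 L) + (three 3.79 L containers = 11.37 L) = 22.11 L.
That is within the Class 3 express courier limit of 25 L.
Class 8 quantity: three 5.3 fl oz containers = 470.64 mL.
470.64 mL ≤ 500 mL (express courier limit, Class 8) — within limit.
The segregation rule (Class 4.1 with Class 8) does not apply to Class 3 with Class 8.
Every hazard class is within its express courier limit and no segregation rule is violated.

Yes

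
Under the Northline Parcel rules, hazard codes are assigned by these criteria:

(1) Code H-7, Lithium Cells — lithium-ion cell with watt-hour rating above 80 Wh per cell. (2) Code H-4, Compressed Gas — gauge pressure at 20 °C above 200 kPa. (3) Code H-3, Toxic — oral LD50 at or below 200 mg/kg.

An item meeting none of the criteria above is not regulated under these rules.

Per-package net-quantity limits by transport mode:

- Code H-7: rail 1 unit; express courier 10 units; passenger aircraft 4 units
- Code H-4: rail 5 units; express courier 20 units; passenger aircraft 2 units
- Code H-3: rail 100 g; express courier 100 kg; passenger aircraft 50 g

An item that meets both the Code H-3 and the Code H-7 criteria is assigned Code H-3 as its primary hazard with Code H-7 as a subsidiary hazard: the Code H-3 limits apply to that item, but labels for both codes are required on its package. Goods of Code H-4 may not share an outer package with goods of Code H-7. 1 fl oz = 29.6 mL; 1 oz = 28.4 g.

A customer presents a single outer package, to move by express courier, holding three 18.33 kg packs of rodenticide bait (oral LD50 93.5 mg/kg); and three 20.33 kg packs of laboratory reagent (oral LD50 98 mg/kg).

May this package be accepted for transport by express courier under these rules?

The rodenticide bait has oral LD50 93.5 mg/kg, which is ≤ 200 mg/kg, so it is Code H-3 (Toxic).
With oral LD50 98 mg/kg (≤ 200 mg/kg), the laboratory reagent falls in Code H-3.
Total Code H-3: (three 18.33 kg packs = 54.99 kg) + (three 20.33 kg packs = 60.99 kg) = 115.98 kg.
That exceeds the Code H-3 express courier limit of 100 kg.

No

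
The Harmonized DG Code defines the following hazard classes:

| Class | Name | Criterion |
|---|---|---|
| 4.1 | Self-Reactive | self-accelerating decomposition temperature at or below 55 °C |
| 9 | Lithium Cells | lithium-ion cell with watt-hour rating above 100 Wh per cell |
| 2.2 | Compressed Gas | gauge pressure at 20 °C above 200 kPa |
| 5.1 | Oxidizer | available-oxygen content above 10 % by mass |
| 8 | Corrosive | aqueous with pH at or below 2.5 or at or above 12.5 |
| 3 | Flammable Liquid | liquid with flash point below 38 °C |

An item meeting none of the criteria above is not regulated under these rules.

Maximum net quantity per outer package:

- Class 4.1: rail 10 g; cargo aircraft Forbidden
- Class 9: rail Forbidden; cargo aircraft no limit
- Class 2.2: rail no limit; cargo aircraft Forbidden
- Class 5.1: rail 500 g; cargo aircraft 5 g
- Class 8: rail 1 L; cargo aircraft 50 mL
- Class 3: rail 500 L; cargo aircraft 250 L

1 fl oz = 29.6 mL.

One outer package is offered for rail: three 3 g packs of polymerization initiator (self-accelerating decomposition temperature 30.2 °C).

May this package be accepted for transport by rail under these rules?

Yes

Polymerization initiator: self-accelerating decomposition temperature 30.2 °C ≤ 55 °C → Class 4.1 (Self-Reactive).
Class 4.1 quantity: three 3 g packs = 9 g.
9 g is within the rail limit of 10 g for Class 4.1.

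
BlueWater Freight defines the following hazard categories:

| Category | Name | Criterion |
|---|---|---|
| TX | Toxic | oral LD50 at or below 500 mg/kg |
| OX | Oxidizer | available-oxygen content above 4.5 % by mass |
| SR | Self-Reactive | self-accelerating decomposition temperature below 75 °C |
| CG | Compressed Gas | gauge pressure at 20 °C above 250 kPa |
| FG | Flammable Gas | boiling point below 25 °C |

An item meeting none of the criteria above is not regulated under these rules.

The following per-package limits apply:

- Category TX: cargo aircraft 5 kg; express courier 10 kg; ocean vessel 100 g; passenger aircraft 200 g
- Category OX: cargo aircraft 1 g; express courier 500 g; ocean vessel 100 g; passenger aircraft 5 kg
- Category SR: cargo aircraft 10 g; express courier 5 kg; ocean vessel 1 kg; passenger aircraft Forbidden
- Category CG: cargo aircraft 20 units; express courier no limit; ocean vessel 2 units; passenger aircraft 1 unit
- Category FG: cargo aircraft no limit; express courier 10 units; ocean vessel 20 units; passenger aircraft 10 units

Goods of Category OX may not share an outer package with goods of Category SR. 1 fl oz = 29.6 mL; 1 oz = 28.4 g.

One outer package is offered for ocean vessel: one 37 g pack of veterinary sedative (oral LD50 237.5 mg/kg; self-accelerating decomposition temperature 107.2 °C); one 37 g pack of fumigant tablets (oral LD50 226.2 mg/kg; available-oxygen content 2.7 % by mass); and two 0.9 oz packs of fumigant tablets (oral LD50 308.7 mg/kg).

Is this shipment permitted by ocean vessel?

No

Oral LD50 237.5 mg/kg meets the Category TX criterion (Toxic), so the veterinary sedative is Category TX.
Oral LD50 226.2 mg/kg meets the Category TX criterion (Toxic), so the fumigant tablets are Category TX.
With oral LD50 308.7 mg/kg (≤ 500 mg/kg), the fumigant tablets fall in Category TX.
Total Category TX: 37 g + 37 g + (two 0.9 oz packs = 51.12 g) = 125.12 g.
That exceeds the Category TX ocean vessel limit of 100 g.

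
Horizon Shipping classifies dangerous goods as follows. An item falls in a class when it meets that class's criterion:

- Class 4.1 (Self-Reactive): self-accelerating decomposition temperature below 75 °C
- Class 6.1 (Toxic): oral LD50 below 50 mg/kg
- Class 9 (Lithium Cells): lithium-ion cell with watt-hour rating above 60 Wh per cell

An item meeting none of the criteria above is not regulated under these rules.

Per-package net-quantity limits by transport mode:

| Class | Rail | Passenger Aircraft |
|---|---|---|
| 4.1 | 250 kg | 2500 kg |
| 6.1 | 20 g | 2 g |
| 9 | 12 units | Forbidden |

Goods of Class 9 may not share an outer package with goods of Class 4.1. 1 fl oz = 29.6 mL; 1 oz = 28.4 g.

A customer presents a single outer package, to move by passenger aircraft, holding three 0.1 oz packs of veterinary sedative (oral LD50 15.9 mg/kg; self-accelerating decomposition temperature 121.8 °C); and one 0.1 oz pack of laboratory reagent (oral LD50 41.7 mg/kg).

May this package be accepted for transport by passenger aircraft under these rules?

No

Veterinary sedative: oral LD50 15.9 mg/kg < 50 mg/kg → Class 6.1 (Toxic).
Laboratory reagent: oral LD50 41.7 mg/kg < 50 mg/kg → Class 6.1 (Toxic).
Class 6.1 net quantity: (three 0.1 oz packs = 8.52 g) + (one 0.1 oz pack = 2.84 g) = 11.36 g.
11.36 g exceeds the passenger aircraft limit of 2 g for Class 6.1.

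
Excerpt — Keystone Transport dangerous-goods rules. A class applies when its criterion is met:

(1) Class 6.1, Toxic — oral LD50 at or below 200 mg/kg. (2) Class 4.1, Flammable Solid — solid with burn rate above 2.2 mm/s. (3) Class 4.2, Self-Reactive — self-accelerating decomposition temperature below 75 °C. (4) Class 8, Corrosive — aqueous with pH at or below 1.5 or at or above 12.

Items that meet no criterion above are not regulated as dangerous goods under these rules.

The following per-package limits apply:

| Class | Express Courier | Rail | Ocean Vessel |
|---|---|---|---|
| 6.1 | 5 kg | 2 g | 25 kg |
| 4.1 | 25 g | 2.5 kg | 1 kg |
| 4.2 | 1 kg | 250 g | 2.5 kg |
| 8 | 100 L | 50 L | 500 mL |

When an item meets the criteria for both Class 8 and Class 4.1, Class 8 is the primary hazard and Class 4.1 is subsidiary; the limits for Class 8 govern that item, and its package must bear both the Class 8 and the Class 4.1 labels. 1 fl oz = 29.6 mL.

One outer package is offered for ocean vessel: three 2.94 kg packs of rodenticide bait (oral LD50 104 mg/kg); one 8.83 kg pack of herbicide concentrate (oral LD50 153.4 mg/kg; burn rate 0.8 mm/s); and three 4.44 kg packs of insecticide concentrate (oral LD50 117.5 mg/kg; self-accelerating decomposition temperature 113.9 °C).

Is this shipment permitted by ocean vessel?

Rodenticide bait: oral LD50 104 mg/kg ≤ 200 mg/kg → Class 6.1 (Toxic).
With oral LD50 153.4 mg/kg (≤ 200 mg/kg), the herbicide concentrate falls in Class 6.1.
Insecticide concentrate: oral LD50 117.5 mg/kg ≤ 200 mg/kg → Class 6.1 (Toxic).
Class 6.1 net quantity: (three 2.94 kg packs = 8.82 kg) + 8.83 kg + (three 4.44 kg packs = 13.32 kg) = 30.97 kg.
30.97 kg > 25 kg (ocean vessel limit, Class 6.1) — over the limit.

No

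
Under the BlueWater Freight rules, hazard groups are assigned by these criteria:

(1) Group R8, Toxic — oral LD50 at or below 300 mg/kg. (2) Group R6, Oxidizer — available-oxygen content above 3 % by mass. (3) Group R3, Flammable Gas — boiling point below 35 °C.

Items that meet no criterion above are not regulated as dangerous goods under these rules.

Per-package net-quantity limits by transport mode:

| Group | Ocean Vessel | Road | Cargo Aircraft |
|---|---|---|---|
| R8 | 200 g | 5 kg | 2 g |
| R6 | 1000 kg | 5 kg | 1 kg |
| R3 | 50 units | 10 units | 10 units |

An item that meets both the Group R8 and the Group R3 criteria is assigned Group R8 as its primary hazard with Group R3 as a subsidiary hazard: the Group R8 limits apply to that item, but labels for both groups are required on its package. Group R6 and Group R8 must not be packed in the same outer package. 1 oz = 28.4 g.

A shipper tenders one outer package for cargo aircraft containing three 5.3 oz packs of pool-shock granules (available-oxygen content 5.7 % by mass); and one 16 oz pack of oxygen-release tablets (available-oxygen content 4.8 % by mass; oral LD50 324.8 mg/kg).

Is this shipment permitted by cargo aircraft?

Yes

With available-oxygen content 5.7 % by mass (> 3 % by mass), the pool-shock granules fall in Group R6.
Available-oxygen content 4.8 % by mass meets the Group R6 criterion (Oxidizer), so the oxygen-release tablets are Group R6.
Total Group R6: (three 5.3 oz packs = 451.56 g) + (one 16 oz pack = 454.4 g) = 905.96 g.
905.96 g is within the cargo aircraft limit of 1 kg for Group R6.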